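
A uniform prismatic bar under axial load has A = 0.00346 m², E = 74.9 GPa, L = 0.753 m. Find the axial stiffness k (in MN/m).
Model: a uniform prismatic bar under axial load, so k = (A·E) / L.
Convert to SI units:
  E = 74.9 GPa = 7.49 × 10¹⁰ Pa
Substitute:
  k = (0.00346 × (7.49 × 10¹⁰)) / 0.753
  k = 3.442 × 10⁸ N/m
Convert: k = 3.442 × 10⁸ N/m = 344.2 MN/m
Final answer: k = 344.2 MN/m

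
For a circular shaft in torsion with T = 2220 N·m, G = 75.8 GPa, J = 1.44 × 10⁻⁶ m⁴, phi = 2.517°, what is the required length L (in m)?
Model: a circular shaft in torsion, so phi = (T·L) / (G·J).
Solve for L: L = (phi·G·J) / T.
Convert to SI units:
  G = 75.8 GPa = 7.58 × 10¹⁰ Pa
  phi = 2.517° = 0.04393 rad
Substitute:
  L = (0.04393 × (7.58 × 10¹⁰) × (1.44 × 10⁻⁶)) / 2220
  L = 2.16 m
Final answer: L = 2.16 m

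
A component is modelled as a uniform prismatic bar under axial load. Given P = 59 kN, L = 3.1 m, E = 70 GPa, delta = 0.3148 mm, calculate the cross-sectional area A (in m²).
Model: a uniform prismatic bar under axial load, so delta = (P·L) / (A·E).
Solve for A: A = (P·L) / (delta·E).
Convert to SI units:
  P = 59 kN = 59000 N
  E = 70 GPa = 7 × 10¹⁰ Pa
  delta = 0.3148 mm = 0.0003148 m
Substitute:
  A = (59000 × 3.1) / (0.0003148 × (7 × 10¹⁰))
  A = 0.0083 m²
Final answer: A = 0.0083 m²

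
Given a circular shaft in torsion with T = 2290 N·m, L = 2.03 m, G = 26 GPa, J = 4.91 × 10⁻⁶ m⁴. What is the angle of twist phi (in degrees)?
Model: a circular shaft in torsion, so phi = (T·L) / (G·J).
Convert to SI units:
  G = 26 GPa = 2.6 × 10¹⁰ Pa
Substitute:
  phi = (2290 × 2.03) / ((2.6 × 10¹⁰) × (4.91 × 10⁻⁶))
  phi = 0.03641 rad
Convert to degrees: phi = 0.03641 × 180/π = 2.086°
Final answer: phi = 2.086°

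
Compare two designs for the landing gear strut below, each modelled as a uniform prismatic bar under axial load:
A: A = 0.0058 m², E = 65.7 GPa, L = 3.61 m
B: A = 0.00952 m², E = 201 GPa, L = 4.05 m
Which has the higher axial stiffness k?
Model: a uniform prismatic bar under axial load, so k = (A·E) / L (SI units).
  A: k = (0.0058 × (6.57 × 10¹⁰)) / 3.61 = 1.056 × 10⁸ N/m = 105.6 MN/m
  B: k = (0.00952 × (2.01 × 10¹¹)) / 4.05 = 4.725 × 10⁸ N/m = 472.5 MN/m
472.5 MN/m > 105.6 MN/m, so B is larger.
Final answer: B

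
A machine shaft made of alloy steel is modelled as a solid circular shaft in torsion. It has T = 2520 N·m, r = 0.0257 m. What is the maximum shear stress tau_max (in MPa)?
Model: a solid circular shaft in torsion, so tau_max = (2·T) / (π·r^3).
Substitute:
  tau_max = (2 × 2520) / (π × 0.0257^3)
  tau_max = 9.451 × 10⁷ Pa
Convert: tau_max = 9.451 × 10⁷ Pa = 94.51 MPa
Final answer: tau_max = 94.51 MPa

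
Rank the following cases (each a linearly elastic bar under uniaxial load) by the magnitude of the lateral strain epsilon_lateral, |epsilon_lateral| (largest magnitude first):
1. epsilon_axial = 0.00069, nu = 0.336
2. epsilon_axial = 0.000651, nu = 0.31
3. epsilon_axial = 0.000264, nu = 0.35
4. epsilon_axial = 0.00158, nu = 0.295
Model: a linearly elastic bar under uniaxial load, so epsilon_lateral = -nu·epsilon_axial (SI units).
  Case 1: epsilon_lateral = -(0.336 × 0.00069) = -0.0002318
  Case 2: epsilon_lateral = -(0.31 × 0.000651) = -0.0002018
  Case 3: epsilon_lateral = -(0.35 × 0.000264) = -9.24 × 10⁻⁵
  Case 4: epsilon_lateral = -(0.295 × 0.00158) = -0.0004661
Ordering by |epsilon_lateral|: 0.0004661 (case 4) > 0.0002318 (case 1) > 0.0002018 (case 2) > 9.24 × 10⁻⁵ (case 3)
Final answer: 4, 1, 2, 3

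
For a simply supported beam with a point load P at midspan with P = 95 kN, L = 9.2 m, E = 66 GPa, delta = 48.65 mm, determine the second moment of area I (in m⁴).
Model: a simply supported beam with a point load P at midspan, so delta = (P·L^3) / (48·E·I).
Solve for I: I = (P·L^3) / (48·delta·E).
Convert to SI units:
  P = 95 kN = 95000 N
  E = 66 GPa = 6.6 × 10¹⁰ Pa
  delta = 48.65 mm = 0.04865 m
Substitute:
  I = (95000 × 9.2^3) / (48 × 0.04865 × (6.6 × 10¹⁰))
  I = 0.00048 m⁴
Final answer: I = 0.00048 m⁴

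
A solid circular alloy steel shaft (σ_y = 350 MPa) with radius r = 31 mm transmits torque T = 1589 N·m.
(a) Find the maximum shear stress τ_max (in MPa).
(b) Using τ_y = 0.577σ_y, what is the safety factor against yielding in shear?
(a) For a solid circular shaft, τ_max = T·r/J with J = π·r^4/2, i.e. τ_max = 2·T / (π·r^3). Convert r = 31 mm = 0.031 m.
  τ_max = (2 × 1589) / (π × 0.031^3) = 3.396 × 10⁷ Pa = 33.96 MPa
(b) τ_y = 0.577 × 350 = 201.95 MPa
  SF = τ_y/τ_max = 201.95 / 33.96 = 5.947
Final answer: (a) τ_max = 33.96 MPa, (b) SF = 5.947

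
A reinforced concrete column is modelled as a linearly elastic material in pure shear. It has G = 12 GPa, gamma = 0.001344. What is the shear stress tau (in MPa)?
Model: a linearly elastic material in pure shear, so tau = G·gamma.
Convert to SI units:
  G = 12 GPa = 1.2 × 10¹⁰ Pa
Substitute:
  tau = (1.2 × 10¹⁰) × 0.001344
  tau = 1.613 × 10⁷ Pa
Convert: tau = 1.613 × 10⁷ Pa = 16.13 MPa
Final answer: tau = 16.13 MPa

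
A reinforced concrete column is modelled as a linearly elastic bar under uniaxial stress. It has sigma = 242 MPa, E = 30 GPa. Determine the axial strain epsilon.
Model: a linearly elastic bar under uniaxial stress, so epsilon = sigma / E.
Convert to SI units:
  sigma = 242 MPa = 2.42 × 10⁸ Pa
  E = 30 GPa = 3 × 10¹⁰ Pa
Substitute:
  epsilon = (2.42 × 10⁸) / (3 × 10¹⁰)
  epsilon = 0.008067
Final answer: epsilon = 0.008067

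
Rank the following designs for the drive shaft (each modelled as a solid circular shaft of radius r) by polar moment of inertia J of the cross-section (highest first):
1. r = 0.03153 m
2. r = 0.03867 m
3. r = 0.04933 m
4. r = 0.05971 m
Model: a solid circular shaft of radius r, so J = (π·r^4) / 2 (SI units).
  Case 1: J = (π × 0.03153^4) / 2 = 1.552 × 10⁻⁶ m⁴
  Case 2: J = (π × 0.03867^4) / 2 = 3.513 × 10⁻⁶ m⁴
  Case 3: J = (π × 0.04933^4) / 2 = 9.302 × 10⁻⁶ m⁴
  Case 4: J = (π × 0.05971^4) / 2 = 1.997 × 10⁻⁵ m⁴
Ordering: 1.997 × 10⁻⁵ m⁴ (case 4) > 9.302 × 10⁻⁶ m⁴ (case 3) > 3.513 × 10⁻⁶ m⁴ (case 2) > 1.552 × 10⁻⁶ m⁴ (case 1)
Final answer: 4, 3, 2, 1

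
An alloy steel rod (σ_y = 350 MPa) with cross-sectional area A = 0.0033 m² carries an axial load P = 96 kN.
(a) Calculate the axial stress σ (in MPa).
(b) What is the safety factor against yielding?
(a) Axial stress σ = P/A. Convert P = 96 kN = 96000 N.
  σ = 96000 / 0.0033 = 2.909 × 10⁷ Pa = 29.09 MPa
(b) Safety factor SF = σ_y/σ = 350 / 29.09 = 12.03
Final answer: (a) σ = 29.09 MPa, (b) SF = 12.03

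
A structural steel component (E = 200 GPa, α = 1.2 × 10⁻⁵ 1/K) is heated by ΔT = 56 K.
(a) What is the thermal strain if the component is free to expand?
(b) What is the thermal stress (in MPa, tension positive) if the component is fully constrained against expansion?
(a) Free thermal strain ε_th = α·ΔT = (1.2 × 10⁻⁵) × 56 = 0.000672
(b) Fully constrained, the expansion is suppressed, so σ = -E·α·ΔT. Convert E = 200 GPa = 2 × 10¹¹ Pa.
  σ = -(2 × 10¹¹) × (1.2 × 10⁻⁵) × 56 = -1.344 × 10⁸ Pa = -134.4 MPa (compressive)
Final answer: (a) ε_th = 0.000672, (b) σ = -134.4 MPa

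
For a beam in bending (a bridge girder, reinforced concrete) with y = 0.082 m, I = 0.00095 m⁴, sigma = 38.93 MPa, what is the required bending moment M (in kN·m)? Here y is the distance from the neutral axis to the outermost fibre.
Model: a beam in bending, so sigma = (M·y) / I.
Solve for M: M = (sigma·I) / y.
Convert to SI units:
  sigma = 38.93 MPa = 3.893 × 10⁷ Pa
Substitute:
  M = ((3.893 × 10⁷) × 0.00095) / 0.082
  M = 451000 N·m
Convert: M = 451000 N·m = 451 kN·m
Final answer: M = 451 kN·m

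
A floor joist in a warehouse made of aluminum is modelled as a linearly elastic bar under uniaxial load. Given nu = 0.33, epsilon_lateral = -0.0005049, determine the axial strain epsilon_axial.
Model: a linearly elastic bar under uniaxial load, so epsilon_lateral = -nu·epsilon_axial.
Solve for epsilon_axial: epsilon_axial = -epsilon_lateral / nu.
Substitute:
  epsilon_axial = -(-0.0005049) / 0.33
  epsilon_axial = 0.00153
Final answer: epsilon_axial = 0.00153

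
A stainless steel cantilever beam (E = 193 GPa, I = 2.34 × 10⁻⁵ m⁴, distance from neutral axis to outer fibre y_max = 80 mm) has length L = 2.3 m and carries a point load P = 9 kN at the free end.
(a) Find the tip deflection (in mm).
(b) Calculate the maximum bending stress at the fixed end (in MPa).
(a) Tip deflection of a cantilever with an end point load: δ = P·L^3 / (3·E·I). Convert P = 9 kN = 9000 N, E = 193 GPa = 1.93 × 10¹¹ Pa.
  δ = (9000 × 2.3^3) / (3 × (1.93 × 10¹¹) × (2.34 × 10⁻⁵)) = 0.008082 m = 8.082 mm
(b) Maximum bending moment at the fixed end: M = P·L = 9000 × 2.3 = 20700 N·m. Convert y_max = 80 mm = 0.08 m.
  σ = M·y_max / I = (20700 × 0.08) / (2.34 × 10⁻⁵) = 7.077 × 10⁷ Pa = 70.77 MPa
Final answer: (a) δ = 8.082 mm, (b) σ = 70.77 MPa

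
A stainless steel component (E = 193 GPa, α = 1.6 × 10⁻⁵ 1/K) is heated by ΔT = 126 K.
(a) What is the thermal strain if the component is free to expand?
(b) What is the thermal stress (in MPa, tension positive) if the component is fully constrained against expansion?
(a) Free thermal strain ε_th = α·ΔT = (1.6 × 10⁻⁵) × 126 = 0.002016
(b) Fully constrained, the expansion is suppressed, so σ = -E·α·ΔT. Convert E = 193 GPa = 1.93 × 10¹¹ Pa.
  σ = -(1.93 × 10¹¹) × (1.6 × 10⁻⁵) × 126 = -3.891 × 10⁸ Pa = -389.1 MPa (compressive)
Final answer: (a) ε_th = 0.002016, (b) σ = -389.1 MPa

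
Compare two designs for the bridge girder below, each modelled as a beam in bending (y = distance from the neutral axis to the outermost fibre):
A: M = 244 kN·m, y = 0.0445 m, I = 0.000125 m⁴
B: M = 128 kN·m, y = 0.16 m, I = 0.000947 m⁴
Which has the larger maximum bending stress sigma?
Model: a beam in bending (y = distance from the neutral axis to the outermost fibre), so sigma = (M·y) / I (SI units).
  A: sigma = (244000 × 0.0445) / 0.000125 = 8.686 × 10⁷ Pa = 86.86 MPa
  B: sigma = (128000 × 0.16) / 0.000947 = 2.163 × 10⁷ Pa = 21.63 MPa
86.86 MPa > 21.63 MPa, so A is larger.
Final answer: A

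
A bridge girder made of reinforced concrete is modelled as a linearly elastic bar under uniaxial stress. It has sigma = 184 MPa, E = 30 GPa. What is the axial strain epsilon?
Model: a linearly elastic bar under uniaxial stress, so epsilon = sigma / E.
Convert to SI units:
  sigma = 184 MPa = 1.84 × 10⁸ Pa
  E = 30 GPa = 3 × 10¹⁰ Pa
Substitute:
  epsilon = (1.84 × 10⁸) / (3 × 10¹⁰)
  epsilon = 0.006133
Final answer: epsilon = 0.006133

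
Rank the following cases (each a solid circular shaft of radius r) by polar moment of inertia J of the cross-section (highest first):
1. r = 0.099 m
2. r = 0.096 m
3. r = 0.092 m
Model: a solid circular shaft of radius r, so J = (π·r^4) / 2 (SI units).
  Case 1: J = (π × 0.099^4) / 2 = 0.0001509 m⁴
  Case 2: J = (π × 0.096^4) / 2 = 0.0001334 m⁴
  Case 3: J = (π × 0.092^4) / 2 = 0.0001125 m⁴
Ordering: 0.0001509 m⁴ (case 1) > 0.0001334 m⁴ (case 2) > 0.0001125 m⁴ (case 3)
Final answer: 1, 2, 3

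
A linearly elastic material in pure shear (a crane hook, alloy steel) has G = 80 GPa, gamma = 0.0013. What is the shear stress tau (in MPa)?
Model: a linearly elastic material in pure shear, so tau = G·gamma.
Convert to SI units:
  G = 80 GPa = 8 × 10¹⁰ Pa
Substitute:
  tau = (8 × 10¹⁰) × 0.0013
  tau = 1.04 × 10⁸ Pa
Convert: tau = 1.04 × 10⁸ Pa = 104 MPa
Final answer: tau = 104 MPa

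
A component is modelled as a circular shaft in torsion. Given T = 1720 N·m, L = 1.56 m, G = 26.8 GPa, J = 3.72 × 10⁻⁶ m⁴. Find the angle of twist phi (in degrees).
Model: a circular shaft in torsion, so phi = (T·L) / (G·J).
Convert to SI units:
  G = 26.8 GPa = 2.68 × 10¹⁰ Pa
Substitute:
  phi = (1720 × 1.56) / ((2.68 × 10¹⁰) × (3.72 × 10⁻⁶))
  phi = 0.02691 rad
Convert to degrees: phi = 0.02691 × 180/π = 1.542°
Final answer: phi = 1.542°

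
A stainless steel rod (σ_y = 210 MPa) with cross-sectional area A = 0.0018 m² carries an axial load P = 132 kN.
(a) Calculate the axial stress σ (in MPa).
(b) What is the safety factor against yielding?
(a) Axial stress σ = P/A. Convert P = 132 kN = 132000 N.
  σ = 132000 / 0.0018 = 7.333 × 10⁷ Pa = 73.33 MPa
(b) Safety factor SF = σ_y/σ = 210 / 73.33 = 2.864
Final answer: (a) σ = 73.33 MPa, (b) SF = 2.864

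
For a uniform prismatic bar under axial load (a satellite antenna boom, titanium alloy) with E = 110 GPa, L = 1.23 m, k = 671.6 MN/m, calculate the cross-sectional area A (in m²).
Model: a uniform prismatic bar under axial load, so k = (A·E) / L.
Solve for A: A = (k·L) / E.
Convert to SI units:
  E = 110 GPa = 1.1 × 10¹¹ Pa
  k = 671.6 MN/m = 6.716 × 10⁸ N/m
Substitute:
  A = ((6.716 × 10⁸) × 1.23) / (1.1 × 10¹¹)
  A = 0.00751 m²
Final answer: A = 0.00751 m²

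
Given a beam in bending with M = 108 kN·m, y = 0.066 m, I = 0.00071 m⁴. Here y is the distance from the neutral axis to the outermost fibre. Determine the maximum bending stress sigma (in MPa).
Model: a beam in bending, so sigma = (M·y) / I.
Convert to SI units:
  M = 108 kN·m = 108000 N·m
Substitute:
  sigma = (108000 × 0.066) / 0.00071
  sigma = 1.004 × 10⁷ Pa
Convert: sigma = 1.004 × 10⁷ Pa = 10.04 MPa
Final answer: sigma = 10.04 MPa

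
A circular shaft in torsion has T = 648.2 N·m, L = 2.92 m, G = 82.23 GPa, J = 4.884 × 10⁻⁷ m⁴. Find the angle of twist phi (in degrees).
Model: a circular shaft in torsion, so phi = (T·L) / (G·J).
Convert to SI units:
  G = 82.23 GPa = 8.223 × 10¹⁰ Pa
Substitute:
  phi = (648.2 × 2.92) / ((8.223 × 10¹⁰) × (4.884 × 10⁻⁷))
  phi = 0.04713 rad
Convert to degrees: phi = 0.04713 × 180/π = 2.7°
Final answer: phi = 2.7°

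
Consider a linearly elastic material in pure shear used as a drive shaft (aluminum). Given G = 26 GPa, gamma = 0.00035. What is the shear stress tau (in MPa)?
Model: a linearly elastic material in pure shear, so tau = G·gamma.
Convert to SI units:
  G = 26 GPa = 2.6 × 10¹⁰ Pa
Substitute:
  tau = (2.6 × 10¹⁰) × 0.00035
  tau = 9.1 × 10⁶ Pa
Convert: tau = 9.1 × 10⁶ Pa = 9.1 MPa
Final answer: tau = 9.1 MPa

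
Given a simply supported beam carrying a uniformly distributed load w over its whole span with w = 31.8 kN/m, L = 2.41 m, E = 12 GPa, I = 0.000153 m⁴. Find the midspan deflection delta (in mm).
Model: a simply supported beam carrying a uniformly distributed load w over its whole span, so delta = (5·w·L^4) / (384·E·I).
Convert to SI units:
  w = 31.8 kN/m = 31800 N/m
  E = 12 GPa = 1.2 × 10¹⁰ Pa
Substitute:
  delta = (5 × 31800 × 2.41^4) / (384 × (1.2 × 10¹⁰) × 0.000153)
  delta = 0.007608 m
Convert: delta = 0.007608 m = 7.608 mm
Final answer: delta = 7.608 mm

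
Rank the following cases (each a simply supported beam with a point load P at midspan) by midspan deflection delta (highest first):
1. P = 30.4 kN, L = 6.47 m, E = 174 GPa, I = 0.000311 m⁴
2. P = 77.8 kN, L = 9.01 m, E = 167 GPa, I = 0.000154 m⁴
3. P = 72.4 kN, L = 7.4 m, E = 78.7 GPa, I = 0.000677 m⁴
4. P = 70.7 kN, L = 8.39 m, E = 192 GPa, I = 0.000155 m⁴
Model: a simply supported beam with a point load P at midspan, so delta = (P·L^3) / (48·E·I) (SI units).
  Case 1: delta = (30400 × 6.47^3) / (48 × (1.74 × 10¹¹) × 0.000311) = 0.00317 m = 3.17 mm
  Case 2: delta = (77800 × 9.01^3) / (48 × (1.67 × 10¹¹) × 0.000154) = 0.0461 m = 46.1 mm
  Case 3: delta = (72400 × 7.4^3) / (48 × (7.87 × 10¹⁰) × 0.000677) = 0.01147 m = 11.47 mm
  Case 4: delta = (70700 × 8.39^3) / (48 × (1.92 × 10¹¹) × 0.000155) = 0.02923 m = 29.23 mm
Ordering: 46.1 mm (case 2) > 29.23 mm (case 4) > 11.47 mm (case 3) > 3.17 mm (case 1)
Final answer: 2, 4, 3, 1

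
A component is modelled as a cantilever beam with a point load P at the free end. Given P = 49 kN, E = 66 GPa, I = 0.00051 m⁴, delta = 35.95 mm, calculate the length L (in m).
Model: a cantilever beam with a point load P at the free end, so delta = (P·L^3) / (3·E·I).
Solve for L: L = ((3·delta·E·I) / P)^(1/3).
Convert to SI units:
  P = 49 kN = 49000 N
  E = 66 GPa = 6.6 × 10¹⁰ Pa
  delta = 35.95 mm = 0.03595 m
Substitute:
  L = ((3 × 0.03595 × (6.6 × 10¹⁰) × 0.00051) / 49000)^(1/3)
  L = 4.2 m
Final answer: L = 4.2 m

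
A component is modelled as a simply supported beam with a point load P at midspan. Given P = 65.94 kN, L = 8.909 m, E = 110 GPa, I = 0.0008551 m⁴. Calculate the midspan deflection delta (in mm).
Model: a simply supported beam with a point load P at midspan, so delta = (P·L^3) / (48·E·I).
Convert to SI units:
  P = 65.94 kN = 65940 N
  E = 110 GPa = 1.1 × 10¹¹ Pa
Substitute:
  delta = (65940 × 8.909^3) / (48 × (1.1 × 10¹¹) × 0.0008551)
  delta = 0.01033 m
Convert: delta = 0.01033 m = 10.33 mm
Final answer: delta = 10.33 mm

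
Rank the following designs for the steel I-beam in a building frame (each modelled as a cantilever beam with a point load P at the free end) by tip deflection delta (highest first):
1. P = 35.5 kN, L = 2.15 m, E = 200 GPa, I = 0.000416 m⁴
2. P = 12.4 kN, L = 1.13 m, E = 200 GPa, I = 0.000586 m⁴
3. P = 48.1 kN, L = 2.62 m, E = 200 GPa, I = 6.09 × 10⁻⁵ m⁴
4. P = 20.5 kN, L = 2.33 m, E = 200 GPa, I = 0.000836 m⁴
Model: a cantilever beam with a point load P at the free end, so delta = (P·L^3) / (3·E·I) (SI units).
  Case 1: delta = (35500 × 2.15^3) / (3 × (2 × 10¹¹) × 0.000416) = 0.001414 m = 1.414 mm
  Case 2: delta = (12400 × 1.13^3) / (3 × (2 × 10¹¹) × 0.000586) = 5.089 × 10⁻⁵ m = 0.05089 mm
  Case 3: delta = (48100 × 2.62^3) / (3 × (2 × 10¹¹) × (6.09 × 10⁻⁵)) = 0.02367 m = 23.67 mm
  Case 4: delta = (20500 × 2.33^3) / (3 × (2 × 10¹¹) × 0.000836) = 0.000517 m = 0.517 mm
Ordering: 23.67 mm (case 3) > 1.414 mm (case 1) > 0.517 mm (case 4) > 0.05089 mm (case 2)
Final answer: 3, 1, 4, 2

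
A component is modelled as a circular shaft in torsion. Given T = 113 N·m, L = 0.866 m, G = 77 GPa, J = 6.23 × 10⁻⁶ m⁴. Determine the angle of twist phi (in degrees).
Model: a circular shaft in torsion, so phi = (T·L) / (G·J).
Convert to SI units:
  G = 77 GPa = 7.7 × 10¹⁰ Pa
Substitute:
  phi = (113 × 0.866) / ((7.7 × 10¹⁰) × (6.23 × 10⁻⁶))
  phi = 0.000204 rad
Convert to degrees: phi = 0.000204 × 180/π = 0.01169°
Final answer: phi = 0.01169°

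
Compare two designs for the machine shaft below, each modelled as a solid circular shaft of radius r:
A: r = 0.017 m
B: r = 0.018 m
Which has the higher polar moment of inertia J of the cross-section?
Model: a solid circular shaft of radius r, so J = (π·r^4) / 2 (SI units).
  A: J = (π × 0.017^4) / 2 = 1.312 × 10⁻⁷ m⁴
  B: J = (π × 0.018^4) / 2 = 1.649 × 10⁻⁷ m⁴
1.649 × 10⁻⁷ m⁴ > 1.312 × 10⁻⁷ m⁴, so B is larger.
Final answer: B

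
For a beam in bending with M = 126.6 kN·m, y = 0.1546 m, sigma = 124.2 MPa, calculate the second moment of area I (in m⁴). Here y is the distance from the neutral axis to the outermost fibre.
Model: a beam in bending, so sigma = (M·y) / I.
Solve for I: I = (M·y) / sigma.
Convert to SI units:
  M = 126.6 kN·m = 126600 N·m
  sigma = 124.2 MPa = 1.242 × 10⁸ Pa
Substitute:
  I = (126600 × 0.1546) / (1.242 × 10⁸)
  I = 0.0001576 m⁴
Final answer: I = 0.0001576 m⁴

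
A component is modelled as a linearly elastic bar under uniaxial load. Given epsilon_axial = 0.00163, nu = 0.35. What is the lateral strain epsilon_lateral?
Model: a linearly elastic bar under uniaxial load, so epsilon_lateral = -nu·epsilon_axial.
Substitute:
  epsilon_lateral = -(0.35 × 0.00163)
  epsilon_lateral = -0.0005705
Final answer: epsilon_lateral = -0.0005705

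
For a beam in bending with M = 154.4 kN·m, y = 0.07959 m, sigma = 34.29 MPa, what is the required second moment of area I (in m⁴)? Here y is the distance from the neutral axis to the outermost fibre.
Model: a beam in bending, so sigma = (M·y) / I.
Solve for I: I = (M·y) / sigma.
Convert to SI units:
  M = 154.4 kN·m = 154400 N·m
  sigma = 34.29 MPa = 3.429 × 10⁷ Pa
Substitute:
  I = (154400 × 0.07959) / (3.429 × 10⁷)
  I = 0.0003584 m⁴
Final answer: I = 0.0003584 m⁴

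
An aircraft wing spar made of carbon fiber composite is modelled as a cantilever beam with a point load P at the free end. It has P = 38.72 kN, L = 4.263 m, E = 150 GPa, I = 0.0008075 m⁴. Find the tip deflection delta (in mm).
Model: a cantilever beam with a point load P at the free end, so delta = (P·L^3) / (3·E·I).
Convert to SI units:
  P = 38.72 kN = 38720 N
  E = 150 GPa = 1.5 × 10¹¹ Pa
Substitute:
  delta = (38720 × 4.263^3) / (3 × (1.5 × 10¹¹) × 0.0008075)
  delta = 0.008255 m
Convert: delta = 0.008255 m = 8.255 mm
Final answer: delta = 8.255 mm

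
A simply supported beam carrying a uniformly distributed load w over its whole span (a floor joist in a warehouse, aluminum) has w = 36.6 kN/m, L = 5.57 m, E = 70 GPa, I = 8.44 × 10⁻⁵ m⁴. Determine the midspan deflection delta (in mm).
Model: a simply supported beam carrying a uniformly distributed load w over its whole span, so delta = (5·w·L^4) / (384·E·I).
Convert to SI units:
  w = 36.6 kN/m = 36600 N/m
  E = 70 GPa = 7 × 10¹⁰ Pa
Substitute:
  delta = (5 × 36600 × 5.57^4) / (384 × (7 × 10¹⁰) × (8.44 × 10⁻⁵))
  delta = 0.07764 m
Convert: delta = 0.07764 m = 77.64 mm
Final answer: delta = 77.64 mm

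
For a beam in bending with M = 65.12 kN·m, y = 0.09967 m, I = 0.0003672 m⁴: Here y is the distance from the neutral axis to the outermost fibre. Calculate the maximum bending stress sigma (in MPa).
Model: a beam in bending, so sigma = (M·y) / I.
Convert to SI units:
  M = 65.12 kN·m = 65120 N·m
Substitute:
  sigma = (65120 × 0.09967) / 0.0003672
  sigma = 1.768 × 10⁷ Pa
Convert: sigma = 1.768 × 10⁷ Pa = 17.68 MPa
Final answer: sigma = 17.68 MPa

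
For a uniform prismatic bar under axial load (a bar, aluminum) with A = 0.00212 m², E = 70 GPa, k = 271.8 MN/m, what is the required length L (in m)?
Model: a uniform prismatic bar under axial load, so k = (A·E) / L.
Solve for L: L = (A·E) / k.
Convert to SI units:
  E = 70 GPa = 7 × 10¹⁰ Pa
  k = 271.8 MN/m = 2.718 × 10⁸ N/m
Substitute:
  L = (0.00212 × (7 × 10¹⁰)) / (2.718 × 10⁸)
  L = 0.546 m
Final answer: L = 0.546 m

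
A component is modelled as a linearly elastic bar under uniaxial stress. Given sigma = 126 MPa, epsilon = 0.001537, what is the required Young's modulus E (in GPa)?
Model: a linearly elastic bar under uniaxial stress, so epsilon = sigma / E.
Solve for E: E = sigma / epsilon.
Convert to SI units:
  sigma = 126 MPa = 1.26 × 10⁸ Pa
Substitute:
  E = (1.26 × 10⁸) / 0.001537
  E = 8.198 × 10¹⁰ Pa
Convert: E = 8.198 × 10¹⁰ Pa = 81.98 GPa
Final answer: E = 81.98 GPa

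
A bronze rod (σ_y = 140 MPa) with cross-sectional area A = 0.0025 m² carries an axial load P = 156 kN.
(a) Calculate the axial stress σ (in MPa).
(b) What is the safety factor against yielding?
(a) Axial stress σ = P/A. Convert P = 156 kN = 156000 N.
  σ = 156000 / 0.0025 = 6.24 × 10⁷ Pa = 62.4 MPa
(b) Safety factor SF = σ_y/σ = 140 / 62.4 = 2.244
Final answer: (a) σ = 62.4 MPa, (b) SF = 2.244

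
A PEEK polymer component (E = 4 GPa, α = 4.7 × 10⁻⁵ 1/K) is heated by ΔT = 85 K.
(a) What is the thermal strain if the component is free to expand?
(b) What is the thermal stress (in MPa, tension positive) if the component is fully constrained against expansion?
(a) Free thermal strain ε_th = α·ΔT = (4.7 × 10⁻⁵) × 85 = 0.003995
(b) Fully constrained, the expansion is suppressed, so σ = -E·α·ΔT. Convert E = 4 GPa = 4 × 10⁹ Pa.
  σ = -(4 × 10⁹) × (4.7 × 10⁻⁵) × 85 = -1.598 × 10⁷ Pa = -15.98 MPa (compressive)
Final answer: (a) ε_th = 0.003995, (b) σ = -15.98 MPa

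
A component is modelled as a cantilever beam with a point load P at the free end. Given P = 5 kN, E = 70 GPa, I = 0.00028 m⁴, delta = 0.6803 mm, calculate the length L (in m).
Model: a cantilever beam with a point load P at the free end, so delta = (P·L^3) / (3·E·I).
Solve for L: L = ((3·delta·E·I) / P)^(1/3).
Convert to SI units:
  P = 5 kN = 5000 N
  E = 70 GPa = 7 × 10¹⁰ Pa
  delta = 0.6803 mm = 0.0006803 m
Substitute:
  L = ((3 × 0.0006803 × (7 × 10¹⁰) × 0.00028) / 5000)^(1/3)
  L = 2 m
Final answer: L = 2 m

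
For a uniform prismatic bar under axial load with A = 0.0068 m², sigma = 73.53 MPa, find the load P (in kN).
Model: a uniform prismatic bar under axial load, so sigma = P / A.
Solve for P: P = sigma·A.
Convert to SI units:
  sigma = 73.53 MPa = 7.353 × 10⁷ Pa
Substitute:
  P = (7.353 × 10⁷) × 0.0068
  P = 500000 N
Convert: P = 500000 N = 500 kN
Final answer: P = 500 kN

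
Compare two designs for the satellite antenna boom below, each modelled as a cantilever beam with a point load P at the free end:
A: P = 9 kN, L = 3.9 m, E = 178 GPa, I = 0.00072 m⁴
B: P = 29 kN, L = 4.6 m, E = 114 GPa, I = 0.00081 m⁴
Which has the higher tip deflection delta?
Model: a cantilever beam with a point load P at the free end, so delta = (P·L^3) / (3·E·I) (SI units).
  A: delta = (9000 × 3.9^3) / (3 × (1.78 × 10¹¹) × 0.00072) = 0.001389 m = 1.389 mm
  B: delta = (29000 × 4.6^3) / (3 × (1.14 × 10¹¹) × 0.00081) = 0.01019 m = 10.19 mm
10.19 mm > 1.389 mm, so B is larger.
Final answer: B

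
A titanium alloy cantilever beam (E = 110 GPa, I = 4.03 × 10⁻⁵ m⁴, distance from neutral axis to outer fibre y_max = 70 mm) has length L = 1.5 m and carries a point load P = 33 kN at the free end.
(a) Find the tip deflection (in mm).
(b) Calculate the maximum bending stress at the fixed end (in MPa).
(a) Tip deflection of a cantilever with an end point load: δ = P·L^3 / (3·E·I). Convert P = 33 kN = 33000 N, E = 110 GPa = 1.1 × 10¹¹ Pa.
  δ = (33000 × 1.5^3) / (3 × (1.1 × 10¹¹) × (4.03 × 10⁻⁵)) = 0.008375 m = 8.375 mm
(b) Maximum bending moment at the fixed end: M = P·L = 33000 × 1.5 = 49500 N·m. Convert y_max = 70 mm = 0.07 m.
  σ = M·y_max / I = (49500 × 0.07) / (4.03 × 10⁻⁵) = 8.598 × 10⁷ Pa = 85.98 MPa
Final answer: (a) δ = 8.375 mm, (b) σ = 85.98 MPa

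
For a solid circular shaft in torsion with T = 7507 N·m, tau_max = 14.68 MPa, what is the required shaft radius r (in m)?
Model: a solid circular shaft in torsion, so tau_max = (2·T) / (π·r^3).
Solve for r: r = ((2·T) / (π·tau_max))^(1/3).
Convert to SI units:
  tau_max = 14.68 MPa = 1.468 × 10⁷ Pa
Substitute:
  r = ((2 × 7507) / (π × (1.468 × 10⁷)))^(1/3)
  r = 0.06879 m
Final answer: r = 0.06879 m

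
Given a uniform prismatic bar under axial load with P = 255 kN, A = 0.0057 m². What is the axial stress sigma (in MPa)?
Model: a uniform prismatic bar under axial load, so sigma = P / A.
Convert to SI units:
  P = 255 kN = 255000 N
Substitute:
  sigma = 255000 / 0.0057
  sigma = 4.474 × 10⁷ Pa
Convert: sigma = 4.474 × 10⁷ Pa = 44.74 MPa
Final answer: sigma = 44.74 MPa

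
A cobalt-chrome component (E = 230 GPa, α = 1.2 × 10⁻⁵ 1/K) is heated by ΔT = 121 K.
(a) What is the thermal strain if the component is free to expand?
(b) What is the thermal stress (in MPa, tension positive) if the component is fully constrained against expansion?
(a) Free thermal strain ε_th = α·ΔT = (1.2 × 10⁻⁵) × 121 = 0.001452
(b) Fully constrained, the expansion is suppressed, so σ = -E·α·ΔT. Convert E = 230 GPa = 2.3 × 10¹¹ Pa.
  σ = -(2.3 × 10¹¹) × (1.2 × 10⁻⁵) × 121 = -3.34 × 10⁸ Pa = -334 MPa (compressive)
Final answer: (a) ε_th = 0.001452, (b) σ = -334 MPa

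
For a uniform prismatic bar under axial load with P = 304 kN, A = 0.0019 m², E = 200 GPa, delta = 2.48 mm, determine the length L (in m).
Model: a uniform prismatic bar under axial load, so delta = (P·L) / (A·E).
Solve for L: L = (delta·A·E) / P.
Convert to SI units:
  P = 304 kN = 304000 N
  E = 200 GPa = 2 × 10¹¹ Pa
  delta = 2.48 mm = 0.00248 m
Substitute:
  L = (0.00248 × 0.0019 × (2 × 10¹¹)) / 304000
  L = 3.1 m
Final answer: L = 3.1 m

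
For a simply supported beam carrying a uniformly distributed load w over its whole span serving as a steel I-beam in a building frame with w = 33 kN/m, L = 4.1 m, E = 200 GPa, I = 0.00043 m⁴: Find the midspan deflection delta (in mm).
Model: a simply supported beam carrying a uniformly distributed load w over its whole span, so delta = (5·w·L^4) / (384·E·I).
Convert to SI units:
  w = 33 kN/m = 33000 N/m
  E = 200 GPa = 2 × 10¹¹ Pa
Substitute:
  delta = (5 × 33000 × 4.1^4) / (384 × (2 × 10¹¹) × 0.00043)
  delta = 0.001412 m
Convert: delta = 0.001412 m = 1.412 mm
Final answer: delta = 1.412 mm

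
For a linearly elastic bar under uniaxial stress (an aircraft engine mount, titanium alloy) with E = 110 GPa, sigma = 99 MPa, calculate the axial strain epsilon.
Model: a linearly elastic bar under uniaxial stress, so sigma = E·epsilon.
Solve for epsilon: epsilon = sigma / E.
Convert to SI units:
  E = 110 GPa = 1.1 × 10¹¹ Pa
  sigma = 99 MPa = 9.9 × 10⁷ Pa
Substitute:
  epsilon = (9.9 × 10⁷) / (1.1 × 10¹¹)
  epsilon = 0.0009
Final answer: epsilon = 0.0009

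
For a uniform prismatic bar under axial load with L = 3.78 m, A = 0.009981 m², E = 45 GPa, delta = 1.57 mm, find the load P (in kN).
Model: a uniform prismatic bar under axial load, so delta = (P·L) / (A·E).
Solve for P: P = (delta·A·E) / L.
Convert to SI units:
  E = 45 GPa = 4.5 × 10¹⁰ Pa
  delta = 1.57 mm = 0.00157 m
Substitute:
  P = (0.00157 × 0.009981 × (4.5 × 10¹⁰)) / 3.78
  P = 186500 N
Convert: P = 186500 N = 186.5 kN
Final answer: P = 186.5 kN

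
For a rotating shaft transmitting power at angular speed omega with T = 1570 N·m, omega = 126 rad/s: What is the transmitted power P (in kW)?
Model: a rotating shaft transmitting power at angular speed omega, so P = T·omega.
Substitute:
  P = 1570 × 126
  P = 197800 W
Convert: P = 197800 W = 197.8 kW
Final answer: P = 197.8 kW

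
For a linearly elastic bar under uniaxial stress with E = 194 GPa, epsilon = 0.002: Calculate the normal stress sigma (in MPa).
Model: a linearly elastic bar under uniaxial stress, so sigma = E·epsilon.
Convert to SI units:
  E = 194 GPa = 1.94 × 10¹¹ Pa
Substitute:
  sigma = (1.94 × 10¹¹) × 0.002
  sigma = 3.88 × 10⁸ Pa
Convert: sigma = 3.88 × 10⁸ Pa = 388 MPa
Final answer: sigma = 388 MPa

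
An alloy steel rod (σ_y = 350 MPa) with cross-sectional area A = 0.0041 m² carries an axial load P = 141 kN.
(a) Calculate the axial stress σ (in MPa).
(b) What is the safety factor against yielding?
(a) Axial stress σ = P/A. Convert P = 141 kN = 141000 N.
  σ = 141000 / 0.0041 = 3.439 × 10⁷ Pa = 34.39 MPa
(b) Safety factor SF = σ_y/σ = 350 / 34.39 = 10.18
Final answer: (a) σ = 34.39 MPa, (b) SF = 10.18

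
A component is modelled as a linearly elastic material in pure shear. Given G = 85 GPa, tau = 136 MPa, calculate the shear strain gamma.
Model: a linearly elastic material in pure shear, so tau = G·gamma.
Solve for gamma: gamma = tau / G.
Convert to SI units:
  G = 85 GPa = 8.5 × 10¹⁰ Pa
  tau = 136 MPa = 1.36 × 10⁸ Pa
Substitute:
  gamma = (1.36 × 10⁸) / (8.5 × 10¹⁰)
  gamma = 0.0016
Final answer: gamma = 0.0016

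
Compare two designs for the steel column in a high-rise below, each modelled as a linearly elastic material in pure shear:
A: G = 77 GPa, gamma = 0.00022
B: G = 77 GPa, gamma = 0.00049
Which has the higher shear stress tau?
Model: a linearly elastic material in pure shear, so tau = G·gamma (SI units).
  A: tau = (7.7 × 10¹⁰) × 0.00022 = 1.694 × 10⁷ Pa = 16.94 MPa
  B: tau = (7.7 × 10¹⁰) × 0.00049 = 3.773 × 10⁷ Pa = 37.73 MPa
37.73 MPa > 16.94 MPa, so B is larger.
Final answer: B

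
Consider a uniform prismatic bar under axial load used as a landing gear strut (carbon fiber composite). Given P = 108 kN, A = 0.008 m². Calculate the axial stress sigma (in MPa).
Model: a uniform prismatic bar under axial load, so sigma = P / A.
Convert to SI units:
  P = 108 kN = 108000 N
Substitute:
  sigma = 108000 / 0.008
  sigma = 1.35 × 10⁷ Pa
Convert: sigma = 1.35 × 10⁷ Pa = 13.5 MPa
Final answer: sigma = 13.5 MPa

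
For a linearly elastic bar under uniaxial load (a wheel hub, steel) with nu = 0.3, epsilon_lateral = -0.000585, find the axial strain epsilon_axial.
Model: a linearly elastic bar under uniaxial load, so epsilon_lateral = -nu·epsilon_axial.
Solve for epsilon_axial: epsilon_axial = -epsilon_lateral / nu.
Substitute:
  epsilon_axial = -(-0.000585) / 0.3
  epsilon_axial = 0.00195
Final answer: epsilon_axial = 0.00195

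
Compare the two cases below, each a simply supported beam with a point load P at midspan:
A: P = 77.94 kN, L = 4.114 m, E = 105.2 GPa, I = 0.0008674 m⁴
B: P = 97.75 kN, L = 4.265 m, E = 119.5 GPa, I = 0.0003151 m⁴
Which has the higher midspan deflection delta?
Model: a simply supported beam with a point load P at midspan, so delta = (P·L^3) / (48·E·I) (SI units).
  A: delta = (77940 × 4.114^3) / (48 × (1.052 × 10¹¹) × 0.0008674) = 0.001239 m = 1.239 mm
  B: delta = (97750 × 4.265^3) / (48 × (1.195 × 10¹¹) × 0.0003151) = 0.004196 m = 4.196 mm
4.196 mm > 1.239 mm, so B is larger.
Final answer: B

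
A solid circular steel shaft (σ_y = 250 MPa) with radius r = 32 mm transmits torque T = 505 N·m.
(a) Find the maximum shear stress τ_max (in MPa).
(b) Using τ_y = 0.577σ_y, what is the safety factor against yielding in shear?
(a) For a solid circular shaft, τ_max = T·r/J with J = π·r^4/2, i.e. τ_max = 2·T / (π·r^3). Convert r = 32 mm = 0.032 m.
  τ_max = (2 × 505) / (π × 0.032^3) = 9.811 × 10⁶ Pa = 9.811 MPa
(b) τ_y = 0.577 × 250 = 144.25 MPa
  SF = τ_y/τ_max = 144.25 / 9.811 = 14.7
Final answer: (a) τ_max = 9.811 MPa, (b) SF = 14.7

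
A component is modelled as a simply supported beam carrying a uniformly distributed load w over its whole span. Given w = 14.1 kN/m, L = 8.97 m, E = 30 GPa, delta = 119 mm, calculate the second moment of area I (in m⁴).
Model: a simply supported beam carrying a uniformly distributed load w over its whole span, so delta = (5·w·L^4) / (384·E·I).
Solve for I: I = (5·w·L^4) / (384·delta·E).
Convert to SI units:
  w = 14.1 kN/m = 14100 N/m
  E = 30 GPa = 3 × 10¹⁰ Pa
  delta = 119 mm = 0.119 m
Substitute:
  I = (5 × 14100 × 8.97^4) / (384 × 0.119 × (3 × 10¹⁰))
  I = 0.0003329 m⁴
Final answer: I = 0.0003329 m⁴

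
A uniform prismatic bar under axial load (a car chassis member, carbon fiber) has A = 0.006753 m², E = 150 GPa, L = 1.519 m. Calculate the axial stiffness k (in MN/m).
Model: a uniform prismatic bar under axial load, so k = (A·E) / L.
Convert to SI units:
  E = 150 GPa = 1.5 × 10¹¹ Pa
Substitute:
  k = (0.006753 × (1.5 × 10¹¹)) / 1.519
  k = 6.669 × 10⁸ N/m
Convert: k = 6.669 × 10⁸ N/m = 666.9 MN/m
Final answer: k = 666.9 MN/m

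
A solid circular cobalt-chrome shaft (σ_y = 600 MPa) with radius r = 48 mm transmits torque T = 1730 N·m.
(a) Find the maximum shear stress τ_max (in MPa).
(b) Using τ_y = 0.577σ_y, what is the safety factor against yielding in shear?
(a) For a solid circular shaft, τ_max = T·r/J with J = π·r^4/2, i.e. τ_max = 2·T / (π·r^3). Convert r = 48 mm = 0.048 m.
  τ_max = (2 × 1730) / (π × 0.048^3) = 9.959 × 10⁶ Pa = 9.959 MPa
(b) τ_y = 0.577 × 600 = 346.2 MPa
  SF = τ_y/τ_max = 346.2 / 9.959 = 34.76
Final answer: (a) τ_max = 9.959 MPa, (b) SF = 34.76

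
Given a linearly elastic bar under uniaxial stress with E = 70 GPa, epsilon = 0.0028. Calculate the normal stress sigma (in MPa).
Model: a linearly elastic bar under uniaxial stress, so sigma = E·epsilon.
Convert to SI units:
  E = 70 GPa = 7 × 10¹⁰ Pa
Substitute:
  sigma = (7 × 10¹⁰) × 0.0028
  sigma = 1.96 × 10⁸ Pa
Convert: sigma = 1.96 × 10⁸ Pa = 196 MPa
Final answer: sigma = 196 MPa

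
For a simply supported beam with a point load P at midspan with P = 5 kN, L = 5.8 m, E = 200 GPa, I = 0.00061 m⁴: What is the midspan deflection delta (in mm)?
Model: a simply supported beam with a point load P at midspan, so delta = (P·L^3) / (48·E·I).
Convert to SI units:
  P = 5 kN = 5000 N
  E = 200 GPa = 2 × 10¹¹ Pa
Substitute:
  delta = (5000 × 5.8^3) / (48 × (2 × 10¹¹) × 0.00061)
  delta = 0.0001666 m
Convert: delta = 0.0001666 m = 0.1666 mm
Final answer: delta = 0.1666 mm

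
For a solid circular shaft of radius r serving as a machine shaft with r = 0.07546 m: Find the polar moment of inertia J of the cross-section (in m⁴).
Model: a solid circular shaft of radius r, so J = (π·r^4) / 2.
Substitute:
  J = (π × 0.07546^4) / 2
  J = 5.093 × 10⁻⁵ m⁴
Final answer: J = 5.093 × 10⁻⁵ m⁴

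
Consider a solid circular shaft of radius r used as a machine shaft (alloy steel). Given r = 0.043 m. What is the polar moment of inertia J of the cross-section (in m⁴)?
Model: a solid circular shaft of radius r, so J = (π·r^4) / 2.
Substitute:
  J = (π × 0.043^4) / 2
  J = 5.37 × 10⁻⁶ m⁴
Final answer: J = 5.37 × 10⁻⁶ m⁴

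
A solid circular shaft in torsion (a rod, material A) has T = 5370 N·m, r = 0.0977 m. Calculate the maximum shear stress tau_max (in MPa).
Model: a solid circular shaft in torsion, so tau_max = (2·T) / (π·r^3).
Substitute:
  tau_max = (2 × 5370) / (π × 0.0977^3)
  tau_max = 3.666 × 10⁶ Pa
Convert: tau_max = 3.666 × 10⁶ Pa = 3.666 MPa
Final answer: tau_max = 3.666 MPa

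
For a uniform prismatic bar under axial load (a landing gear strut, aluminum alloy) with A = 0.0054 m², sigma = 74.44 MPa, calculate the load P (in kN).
Model: a uniform prismatic bar under axial load, so sigma = P / A.
Solve for P: P = sigma·A.
Convert to SI units:
  sigma = 74.44 MPa = 7.444 × 10⁷ Pa
Substitute:
  P = (7.444 × 10⁷) × 0.0054
  P = 402000 N
Convert: P = 402000 N = 402 kN
Final answer: P = 402 kN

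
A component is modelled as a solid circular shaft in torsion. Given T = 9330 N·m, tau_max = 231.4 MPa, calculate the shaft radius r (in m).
Model: a solid circular shaft in torsion, so tau_max = (2·T) / (π·r^3).
Solve for r: r = ((2·T) / (π·tau_max))^(1/3).
Convert to SI units:
  tau_max = 231.4 MPa = 2.314 × 10⁸ Pa
Substitute:
  r = ((2 × 9330) / (π × (2.314 × 10⁸)))^(1/3)
  r = 0.0295 m
Final answer: r = 0.0295 m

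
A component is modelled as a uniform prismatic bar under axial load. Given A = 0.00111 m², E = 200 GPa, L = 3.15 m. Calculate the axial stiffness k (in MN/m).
Model: a uniform prismatic bar under axial load, so k = (A·E) / L.
Convert to SI units:
  E = 200 GPa = 2 × 10¹¹ Pa
Substitute:
  k = (0.00111 × (2 × 10¹¹)) / 3.15
  k = 7.048 × 10⁷ N/m
Convert: k = 7.048 × 10⁷ N/m = 70.48 MN/m
Final answer: k = 70.48 MN/m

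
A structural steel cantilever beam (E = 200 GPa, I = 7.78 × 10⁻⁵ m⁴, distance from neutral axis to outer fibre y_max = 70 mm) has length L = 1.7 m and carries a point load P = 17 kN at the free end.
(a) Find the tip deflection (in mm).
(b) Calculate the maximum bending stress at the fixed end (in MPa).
(a) Tip deflection of a cantilever with an end point load: δ = P·L^3 / (3·E·I). Convert P = 17 kN = 17000 N, E = 200 GPa = 2 × 10¹¹ Pa.
  δ = (17000 × 1.7^3) / (3 × (2 × 10¹¹) × (7.78 × 10⁻⁵)) = 0.001789 m = 1.789 mm
(b) Maximum bending moment at the fixed end: M = P·L = 17000 × 1.7 = 28900 N·m. Convert y_max = 70 mm = 0.07 m.
  σ = M·y_max / I = (28900 × 0.07) / (7.78 × 10⁻⁵) = 2.6 × 10⁷ Pa = 26 MPa
Final answer: (a) δ = 1.789 mm, (b) σ = 26 MPa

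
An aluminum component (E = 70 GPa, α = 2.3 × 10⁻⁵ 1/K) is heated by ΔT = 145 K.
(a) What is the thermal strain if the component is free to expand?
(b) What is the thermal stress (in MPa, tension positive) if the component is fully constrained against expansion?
(a) Free thermal strain ε_th = α·ΔT = (2.3 × 10⁻⁵) × 145 = 0.003335
(b) Fully constrained, the expansion is suppressed, so σ = -E·α·ΔT. Convert E = 70 GPa = 7 × 10¹⁰ Pa.
  σ = -(7 × 10¹⁰) × (2.3 × 10⁻⁵) × 145 = -2.334 × 10⁸ Pa = -233.4 MPa (compressive)
Final answer: (a) ε_th = 0.003335, (b) σ = -233.4 MPa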